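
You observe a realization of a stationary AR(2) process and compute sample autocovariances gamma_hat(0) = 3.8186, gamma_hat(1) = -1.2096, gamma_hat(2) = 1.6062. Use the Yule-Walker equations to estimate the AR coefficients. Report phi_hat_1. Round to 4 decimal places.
\hat\phi_{1} = -0.2040

The Yule-Walker equations for an AR(p) process read, in matrix form,
  Gamma_p phi = r_p,   with   (Gamma_p)_{ij} = gamma(|i - j|),
                       (r_p)_i = gamma(i),   i,j = 1..p.
Substitute the sample gammas (Toeplitz matrix and right-hand side of size 2):
  Gamma_p = [[3.8186, -1.2096], [-1.2096, 3.8186]]
  r_p     = [-1.2096, 1.6062]
Written out:
  3.8186 phi_1 - 1.2096 phi_2 = -1.2096
  -1.2096 phi_1 + 3.8186 phi_2 = 1.6062
Solve by Cramer's rule:
  det = gamma(0)^2 - gamma(1)^2 = (3.8186)^2 - (-1.2096)^2 = 14.58170596 - 1.46313216 = 13.1185738
  phi_hat_1 = [gamma(1) gamma(0) - gamma(1) gamma(2)] / det = [(-1.2096)(3.8186) - (-1.2096)(1.6062)] / 13.1185738 = -2.67611904 / 13.1185738 = -0.204
  phi_hat_2 = [gamma(0) gamma(2) - gamma(1)^2] / det = [(3.8186)(1.6062) - (-1.2096)^2] / 13.1185738 = 4.67030316 / 13.1185738 = 0.356
So phi_hat = [-0.2040, 0.3560].
Therefore phi_hat_1 = -0.2040.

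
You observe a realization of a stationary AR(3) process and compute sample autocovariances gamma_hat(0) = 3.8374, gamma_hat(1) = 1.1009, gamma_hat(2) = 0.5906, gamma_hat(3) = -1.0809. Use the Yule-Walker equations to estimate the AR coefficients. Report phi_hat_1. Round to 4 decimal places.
\hat\phi_{1} = 0.2940

The Yule-Walker equations for an AR(p) process read, in matrix form,
  Gamma_p phi = r_p,   with   (Gamma_p)_{ij} = gamma(|i - j|),
                       (r_p)_i = gamma(i),   i,j = 1..p.
Substitute the sample gammas (Toeplitz matrix and right-hand side of size 3):
  Gamma_p = [[3.8374, 1.1009, 0.5906], [1.1009, 3.8374, 1.1009], [0.5906, 1.1009, 3.8374]]
  r_p     = [1.1009, 0.5906, -1.0809]
Written out (R1..R3):
  (R1) 3.8374 phi_1 + 1.1009 phi_2 + 0.5906 phi_3 = 1.1009
  (R2) 1.1009 phi_1 + 3.8374 phi_2 + 1.1009 phi_3 = 0.5906
  (R3) 0.5906 phi_1 + 1.1009 phi_2 + 3.8374 phi_3 = -1.0809
Gaussian elimination:
  R2 <- R2 - (1.1009/3.8374) R1 = R2 - (0.286887) R1:  3.521566 phi_2 + 0.931465 phi_3 = 0.274766
  R3 <- R3 - (0.5906/3.8374) R1 = R3 - (0.153906) R1:  0.931465 phi_2 + 3.746503 phi_3 = -1.250335
  R3 <- R3 - (0.931465/3.521566) R2 = R3 - (0.264503) R2:  3.500128 phi_3 = -1.323012
Back-substitution:
  phi_hat_3 = -1.323012 / 3.500128 = -0.37799
  phi_hat_2 = (0.274766 - (0.931465)(-0.37799)) / 3.521566 = 0.178003
  phi_hat_1 = (1.1009 - (1.1009)(0.178003) - (0.5906)(-0.37799)) / 3.8374 = 0.293995
So phi_hat = [0.2940, 0.1780, -0.3780].
Therefore phi_hat_1 = 0.2940.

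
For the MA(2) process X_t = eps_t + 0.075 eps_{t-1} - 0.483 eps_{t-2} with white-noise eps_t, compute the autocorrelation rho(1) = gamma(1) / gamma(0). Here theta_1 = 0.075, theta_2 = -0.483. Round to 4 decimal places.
\rho(1) = 0.0313

For an MA(q) process with theta_0 = 1, the autocovariance is
  gamma(k) = sigma^2 * sum_{i=0..q-k} theta_i * theta_{i+k},
and rho(k) = gamma(k) / gamma(0). Sigma^2 cancels.
  numerator   = (1)*(0.075) + (0.075)*(-0.483) = 0.038775.
  denominator = (1)^2 + (0.075)^2 + (-0.483)^2 = 1.238914.
  rho(1) = 0.038775 / 1.238914 = 0.0313.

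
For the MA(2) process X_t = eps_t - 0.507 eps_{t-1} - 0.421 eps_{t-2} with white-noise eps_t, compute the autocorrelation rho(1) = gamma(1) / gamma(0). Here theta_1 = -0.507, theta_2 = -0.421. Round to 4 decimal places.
\rho(1) = -0.2047

For an MA(q) process with theta_0 = 1, the autocovariance is
  gamma(k) = sigma^2 * sum_{i=0..q-k} theta_i * theta_{i+k},
and rho(k) = gamma(k) / gamma(0). Sigma^2 cancels.
  numerator   = (1)*(-0.507) + (-0.507)*(-0.421) = -0.293553.
  denominator = (1)^2 + (-0.507)^2 + (-0.421)^2 = 1.43429.
  rho(1) = -0.293553 / 1.43429 = -0.2047.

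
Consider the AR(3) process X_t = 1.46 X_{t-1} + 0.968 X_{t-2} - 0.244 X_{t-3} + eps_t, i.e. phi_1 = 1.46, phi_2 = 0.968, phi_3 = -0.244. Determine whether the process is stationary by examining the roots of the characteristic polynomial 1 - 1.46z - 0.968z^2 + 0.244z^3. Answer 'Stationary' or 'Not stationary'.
\text{Not stationary}

The AR(p) characteristic polynomial is P(z) = 1 - 1.46z - 0.968z^2 + 0.244z^3.
Stationarity requires all roots to lie outside the unit circle, i.e. |z| > 1 for every root.
Degree 3: look for a simple real root z0 first, then factor out (1 - z/z0) and solve the remaining quadratic.
Testing z0 = 5: P(5) = 1 + (-1.46)(5) + (-0.968)(5)^2 + (0.244)(5)^3
  = 1 + (-7.3) + (-24.2) + (30.5) = 0.  So z_0 = 5 is a root, |z_0| = 5.
Divide out the factor (1 - 0.2 z) = (1 - z/z0) (since 1/z0 = 0.2):
  P(z) = (1 - 0.2 z)(1 + (-1.26) z + (-1.22) z^2)
  [check: z-coef -1.26 - (0.2) = -1.46; z^2-coef -1.22 - (0.2)(-1.26) = -0.968; z^3-coef -(0.2)(-1.22) = 0.244.]
Remaining roots from the quadratic factor 1 + (-1.26) z + (-1.22) z^2:
  Set 1 + (-1.26) z + (-1.22) z^2 = 0, i.e. a z^2 + b z + c = 0 with a = -1.22, b = -1.26, c = 1.
  Discriminant D = b^2 - 4ac = (-1.26)^2 - 4*(-1.22)*1 = 1.5876 - (-4.88) = 6.4676.
  D >= 0, so the roots are real: z = (-b +/- sqrt(D)) / (2a) = (1.26 +/- 2.543148) / (-2.44).
    z_1 = (1.26 + 2.543148) / (-2.44) = -1.5587,   |z_1| = 1.5587.
    z_2 = (1.26 - 2.543148) / (-2.44) = 0.5259,   |z_2| = 0.5259.
Moduli of all roots: 5.0000, 1.5587, 0.5259.
All moduli strictly greater than 1? No.
Verdict: Not stationary.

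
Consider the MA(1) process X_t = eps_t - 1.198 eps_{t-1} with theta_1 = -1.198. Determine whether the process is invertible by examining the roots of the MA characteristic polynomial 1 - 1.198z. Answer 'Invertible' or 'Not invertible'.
\text{Not invertible}

The MA(q) characteristic polynomial is P(z) = 1 - 1.198z.
Invertibility requires all roots to lie outside the unit circle, i.e. |z| > 1 for every root.
This is linear in z: 1 + (-1.198) z = 0  =>  z = -1/(-1.198) = 0.834725,  |z| = 0.834725.
Moduli of all roots: 0.8347.
All moduli strictly greater than 1? No.
Verdict: Not invertible.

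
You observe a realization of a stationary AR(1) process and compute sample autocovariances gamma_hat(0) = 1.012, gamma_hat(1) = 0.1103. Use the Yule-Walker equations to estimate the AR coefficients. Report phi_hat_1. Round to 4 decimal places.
\hat\phi_{1} = 0.1090

The Yule-Walker equations for an AR(p) process read, in matrix form,
  Gamma_p phi = r_p,   with   (Gamma_p)_{ij} = gamma(|i - j|),
                       (r_p)_i = gamma(i),   i,j = 1..p.
Substitute the sample gammas (Toeplitz matrix and right-hand side of size 1):
  Gamma_p = [[1.012]]
  r_p     = [0.1103]
With p = 1 this is the single equation gamma(0) phi_1 = gamma(1):
  phi_hat_1 = gamma(1) / gamma(0) = 0.1103 / 1.012 = 0.1090.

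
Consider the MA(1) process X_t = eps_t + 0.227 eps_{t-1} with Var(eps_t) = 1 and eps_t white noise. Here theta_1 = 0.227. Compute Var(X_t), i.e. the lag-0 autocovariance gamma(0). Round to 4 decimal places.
\gamma(0) = 1.0515

For an MA(q) process X_t = eps_t + sum_i theta_i eps_{t-i} with
Var(eps_t) = sigma^2, the variance is
  gamma(0) = sigma^2 * (1 + sum_i theta_i^2).
  sum_i theta_i^2 = (0.227)^2 = 0.051529.
  gamma(0) = 1 * (1 + 0.051529) = 1 * 1.051529 = 1.051529, which rounds to 1.0515.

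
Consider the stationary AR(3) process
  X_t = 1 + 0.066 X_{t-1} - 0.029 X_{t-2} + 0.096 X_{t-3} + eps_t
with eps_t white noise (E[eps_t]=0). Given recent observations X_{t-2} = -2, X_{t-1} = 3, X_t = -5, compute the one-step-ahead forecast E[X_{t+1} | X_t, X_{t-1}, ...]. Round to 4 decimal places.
E[X_{t+1} \mid \mathcal F_t] = 0.3910

For an AR(p) model X_t = c + sum_i phi_i X_{t-i} + eps_t, the
one-step-ahead conditional mean is
  E[X_{t+1} | X_t, ...] = c + sum_i phi_i X_{t+1-i}.
Substitute known values:
  E[X_{t+1} | ...] = 1 + (0.066) * (-5) + (-0.029) * (3) + (0.096) * (-2)
                   = 0.3910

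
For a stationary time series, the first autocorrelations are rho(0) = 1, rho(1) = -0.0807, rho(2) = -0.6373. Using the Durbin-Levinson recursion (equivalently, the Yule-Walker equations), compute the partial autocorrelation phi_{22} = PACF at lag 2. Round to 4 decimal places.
\phi_{22} = -0.6480

The PACF at lag k is phi_{kk}, the last component of the solution
to the Yule-Walker system G_k phi = r_k where
  (G_k)_{ij} = rho(|i - j|), (r_k)_i = rho(i), i,j = 1..k.
Equivalently, Durbin-Levinson gives phi_{kk} iteratively:
  phi_{11} = rho(1)
  phi_{kk} = [rho(k) - sum_{j=1..k-1} phi_{k-1,j} rho(k-j)]
            / [1 - sum_{j=1..k-1} phi_{k-1,j} rho(j)],
  phi_{k,j} = phi_{k-1,j} - phi_{kk} phi_{k-1,k-j},  j = 1..k-1.
Step k = 1:
  phi_11 = rho(1) = -0.0807.
Step k = 2:
  phi_22 = [rho(2) - phi_11 rho(1)] / [1 - phi_11 rho(1)] = [-0.6373 - (-0.0807)(-0.0807)] / [1 - (-0.0807)(-0.0807)]
         = -0.64381249 / 0.99348751 = -0.648.
Therefore phi_{22} = -0.6480.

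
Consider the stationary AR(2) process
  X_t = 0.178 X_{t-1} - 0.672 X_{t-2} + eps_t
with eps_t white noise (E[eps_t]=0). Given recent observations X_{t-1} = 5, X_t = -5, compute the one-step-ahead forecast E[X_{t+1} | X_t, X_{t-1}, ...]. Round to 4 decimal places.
E[X_{t+1} \mid \mathcal F_t] = -4.2500

For an AR(p) model X_t = c + sum_i phi_i X_{t-i} + eps_t, the
one-step-ahead conditional mean is
  E[X_{t+1} | X_t, ...] = c + sum_i phi_i X_{t+1-i}.
Substitute known values:
  E[X_{t+1} | ...] = (0.178) * (-5) + (-0.672) * (5)
                   = -4.2500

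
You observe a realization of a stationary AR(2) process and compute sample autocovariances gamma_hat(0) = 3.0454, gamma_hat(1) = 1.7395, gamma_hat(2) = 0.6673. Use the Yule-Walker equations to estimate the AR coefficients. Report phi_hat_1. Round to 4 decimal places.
\hat\phi_{1} = 0.6620

The Yule-Walker equations for an AR(p) process read, in matrix form,
  Gamma_p phi = r_p,   with   (Gamma_p)_{ij} = gamma(|i - j|),
                       (r_p)_i = gamma(i),   i,j = 1..p.
Substitute the sample gammas (Toeplitz matrix and right-hand side of size 2):
  Gamma_p = [[3.0454, 1.7395], [1.7395, 3.0454]]
  r_p     = [1.7395, 0.6673]
Written out:
  3.0454 phi_1 + 1.7395 phi_2 = 1.7395
  1.7395 phi_1 + 3.0454 phi_2 = 0.6673
Solve by Cramer's rule:
  det = gamma(0)^2 - gamma(1)^2 = (3.0454)^2 - (1.7395)^2 = 9.27446116 - 3.02586025 = 6.24860091
  phi_hat_1 = [gamma(1) gamma(0) - gamma(1) gamma(2)] / det = [(1.7395)(3.0454) - (1.7395)(0.6673)] / 6.24860091 = 4.13670495 / 6.24860091 = 0.662
  phi_hat_2 = [gamma(0) gamma(2) - gamma(1)^2] / det = [(3.0454)(0.6673) - (1.7395)^2] / 6.24860091 = -0.99366483 / 6.24860091 = -0.159
So phi_hat = [0.6620, -0.1590].
Therefore phi_hat_1 = 0.6620.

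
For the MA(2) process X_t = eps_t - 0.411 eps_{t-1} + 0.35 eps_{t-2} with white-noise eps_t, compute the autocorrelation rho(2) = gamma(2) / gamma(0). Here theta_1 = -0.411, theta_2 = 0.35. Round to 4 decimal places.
\rho(2) = 0.2710

For an MA(q) process with theta_0 = 1, the autocovariance is
  gamma(k) = sigma^2 * sum_{i=0..q-k} theta_i * theta_{i+k},
and rho(k) = gamma(k) / gamma(0). Sigma^2 cancels.
  numerator   = (1)*(0.35) = 0.35.
  denominator = (1)^2 + (-0.411)^2 + (0.35)^2 = 1.291421.
  rho(2) = 0.35 / 1.291421 = 0.2710.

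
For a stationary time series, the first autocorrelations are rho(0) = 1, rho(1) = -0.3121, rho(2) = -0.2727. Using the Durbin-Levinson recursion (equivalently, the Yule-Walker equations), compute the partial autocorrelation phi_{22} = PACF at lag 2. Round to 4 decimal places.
\phi_{22} = -0.4100

The PACF at lag k is phi_{kk}, the last component of the solution
to the Yule-Walker system G_k phi = r_k where
  (G_k)_{ij} = rho(|i - j|), (r_k)_i = rho(i), i,j = 1..k.
Equivalently, Durbin-Levinson gives phi_{kk} iteratively:
  phi_{11} = rho(1)
  phi_{kk} = [rho(k) - sum_{j=1..k-1} phi_{k-1,j} rho(k-j)]
            / [1 - sum_{j=1..k-1} phi_{k-1,j} rho(j)],
  phi_{k,j} = phi_{k-1,j} - phi_{kk} phi_{k-1,k-j},  j = 1..k-1.
Step k = 1:
  phi_11 = rho(1) = -0.3121.
Step k = 2:
  phi_22 = [rho(2) - phi_11 rho(1)] / [1 - phi_11 rho(1)] = [-0.2727 - (-0.3121)(-0.3121)] / [1 - (-0.3121)(-0.3121)]
         = -0.37010641 / 0.90259359 = -0.41.
Therefore phi_{22} = -0.4100.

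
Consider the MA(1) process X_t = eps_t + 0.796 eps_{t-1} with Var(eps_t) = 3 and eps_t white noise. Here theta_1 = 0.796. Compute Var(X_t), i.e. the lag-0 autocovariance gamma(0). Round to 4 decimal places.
\gamma(0) = 4.9008

For an MA(q) process X_t = eps_t + sum_i theta_i eps_{t-i} with
Var(eps_t) = sigma^2, the variance is
  gamma(0) = sigma^2 * (1 + sum_i theta_i^2).
  sum_i theta_i^2 = (0.796)^2 = 0.633616.
  gamma(0) = 3 * (1 + 0.633616) = 3 * 1.633616 = 4.900848, which rounds to 4.9008.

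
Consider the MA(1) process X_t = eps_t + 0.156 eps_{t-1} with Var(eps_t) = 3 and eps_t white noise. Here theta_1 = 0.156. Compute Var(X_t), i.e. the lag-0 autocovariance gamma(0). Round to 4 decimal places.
\gamma(0) = 3.0730

For an MA(q) process X_t = eps_t + sum_i theta_i eps_{t-i} with
Var(eps_t) = sigma^2, the variance is
  gamma(0) = sigma^2 * (1 + sum_i theta_i^2).
  sum_i theta_i^2 = (0.156)^2 = 0.024336.
  gamma(0) = 3 * (1 + 0.024336) = 3 * 1.024336 = 3.073008, which rounds to 3.0730.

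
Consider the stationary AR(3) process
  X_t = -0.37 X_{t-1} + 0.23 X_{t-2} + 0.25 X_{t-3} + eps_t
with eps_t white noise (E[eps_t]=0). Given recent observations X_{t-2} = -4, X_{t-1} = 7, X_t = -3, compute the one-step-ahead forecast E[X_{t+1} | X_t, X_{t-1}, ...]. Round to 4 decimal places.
E[X_{t+1} \mid \mathcal F_t] = 1.7200

For an AR(p) model X_t = c + sum_i phi_i X_{t-i} + eps_t, the
one-step-ahead conditional mean is
  E[X_{t+1} | X_t, ...] = c + sum_i phi_i X_{t+1-i}.
Substitute known values:
  E[X_{t+1} | ...] = (-0.37) * (-3) + (0.23) * (7) + (0.25) * (-4)
                   = 1.7200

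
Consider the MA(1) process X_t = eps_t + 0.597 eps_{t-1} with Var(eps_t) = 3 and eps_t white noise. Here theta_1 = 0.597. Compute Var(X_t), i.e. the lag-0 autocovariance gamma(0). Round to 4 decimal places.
\gamma(0) = 4.0692

For an MA(q) process X_t = eps_t + sum_i theta_i eps_{t-i} with
Var(eps_t) = sigma^2, the variance is
  gamma(0) = sigma^2 * (1 + sum_i theta_i^2).
  sum_i theta_i^2 = (0.597)^2 = 0.356409.
  gamma(0) = 3 * (1 + 0.356409) = 3 * 1.356409 = 4.069227, which rounds to 4.0692.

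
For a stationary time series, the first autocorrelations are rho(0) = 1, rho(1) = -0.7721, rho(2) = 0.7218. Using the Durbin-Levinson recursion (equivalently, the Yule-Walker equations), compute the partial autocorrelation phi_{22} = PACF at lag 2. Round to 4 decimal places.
\phi_{22} = 0.3112

The PACF at lag k is phi_{kk}, the last component of the solution
to the Yule-Walker system G_k phi = r_k where
  (G_k)_{ij} = rho(|i - j|), (r_k)_i = rho(i), i,j = 1..k.
Equivalently, Durbin-Levinson gives phi_{kk} iteratively:
  phi_{11} = rho(1)
  phi_{kk} = [rho(k) - sum_{j=1..k-1} phi_{k-1,j} rho(k-j)]
            / [1 - sum_{j=1..k-1} phi_{k-1,j} rho(j)],
  phi_{k,j} = phi_{k-1,j} - phi_{kk} phi_{k-1,k-j},  j = 1..k-1.
Step k = 1:
  phi_11 = rho(1) = -0.7721.
Step k = 2:
  phi_22 = [rho(2) - phi_11 rho(1)] / [1 - phi_11 rho(1)] = [0.7218 - (-0.7721)(-0.7721)] / [1 - (-0.7721)(-0.7721)]
         = 0.12566159 / 0.40386159 = 0.3112.
Therefore phi_{22} = 0.3112.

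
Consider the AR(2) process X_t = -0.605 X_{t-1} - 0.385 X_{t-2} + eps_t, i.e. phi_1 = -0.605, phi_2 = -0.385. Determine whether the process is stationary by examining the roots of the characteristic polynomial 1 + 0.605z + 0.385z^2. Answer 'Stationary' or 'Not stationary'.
\text{Stationary}

The AR(p) characteristic polynomial is P(z) = 1 + 0.605z + 0.385z^2.
Stationarity requires all roots to lie outside the unit circle, i.e. |z| > 1 for every root.
Set 1 + (0.605) z + (0.385) z^2 = 0, i.e. a z^2 + b z + c = 0 with a = 0.385, b = 0.605, c = 1.
Discriminant D = b^2 - 4ac = (0.605)^2 - 4*(0.385)*1 = 0.366025 - (1.54) = -1.173975.
D < 0, so the roots are the complex-conjugate pair z = (-b +/- i sqrt(-D)) / (2a) = -0.7857 +/- 1.4071i.
For a conjugate pair |z|^2 = z * conj(z) = (product of roots) = c/a = 1/(0.385) = 2.597403, so |z| = sqrt(2.597403) = 1.6116 for both roots.
Moduli of all roots: 1.6116, 1.6116.
All moduli strictly greater than 1? Yes.
Verdict: Stationary.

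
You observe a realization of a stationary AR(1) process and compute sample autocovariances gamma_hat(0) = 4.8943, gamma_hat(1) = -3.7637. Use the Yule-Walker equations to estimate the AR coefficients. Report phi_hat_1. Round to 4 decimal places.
\hat\phi_{1} = -0.7690

The Yule-Walker equations for an AR(p) process read, in matrix form,
  Gamma_p phi = r_p,   with   (Gamma_p)_{ij} = gamma(|i - j|),
                       (r_p)_i = gamma(i),   i,j = 1..p.
Substitute the sample gammas (Toeplitz matrix and right-hand side of size 1):
  Gamma_p = [[4.8943]]
  r_p     = [-3.7637]
With p = 1 this is the single equation gamma(0) phi_1 = gamma(1):
  phi_hat_1 = gamma(1) / gamma(0) = -3.7637 / 4.8943 = -0.7690.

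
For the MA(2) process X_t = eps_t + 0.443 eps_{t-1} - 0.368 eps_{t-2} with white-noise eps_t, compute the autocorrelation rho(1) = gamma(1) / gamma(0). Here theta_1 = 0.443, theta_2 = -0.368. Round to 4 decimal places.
\rho(1) = 0.2102

For an MA(q) process with theta_0 = 1, the autocovariance is
  gamma(k) = sigma^2 * sum_{i=0..q-k} theta_i * theta_{i+k},
and rho(k) = gamma(k) / gamma(0). Sigma^2 cancels.
  numerator   = (1)*(0.443) + (0.443)*(-0.368) = 0.279976.
  denominator = (1)^2 + (0.443)^2 + (-0.368)^2 = 1.331673.
  rho(1) = 0.279976 / 1.331673 = 0.2102.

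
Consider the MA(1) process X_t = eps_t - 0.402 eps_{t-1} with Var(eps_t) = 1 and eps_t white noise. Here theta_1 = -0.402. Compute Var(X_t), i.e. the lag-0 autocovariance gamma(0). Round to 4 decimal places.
\gamma(0) = 1.1616

For an MA(q) process X_t = eps_t + sum_i theta_i eps_{t-i} with
Var(eps_t) = sigma^2, the variance is
  gamma(0) = sigma^2 * (1 + sum_i theta_i^2).
  sum_i theta_i^2 = (-0.402)^2 = 0.161604.
  gamma(0) = 1 * (1 + 0.161604) = 1 * 1.161604 = 1.161604, which rounds to 1.1616.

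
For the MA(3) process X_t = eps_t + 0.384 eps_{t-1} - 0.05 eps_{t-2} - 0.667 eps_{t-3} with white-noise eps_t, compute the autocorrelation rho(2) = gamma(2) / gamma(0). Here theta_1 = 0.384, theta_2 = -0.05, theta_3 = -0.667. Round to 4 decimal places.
\rho(2) = -0.1919

For an MA(q) process with theta_0 = 1, the autocovariance is
  gamma(k) = sigma^2 * sum_{i=0..q-k} theta_i * theta_{i+k},
and rho(k) = gamma(k) / gamma(0). Sigma^2 cancels.
  numerator   = (1)*(-0.05) + (0.384)*(-0.667) = -0.306128.
  denominator = (1)^2 + (0.384)^2 + (-0.05)^2 + (-0.667)^2 = 1.594845.
  rho(2) = -0.306128 / 1.594845 = -0.1919.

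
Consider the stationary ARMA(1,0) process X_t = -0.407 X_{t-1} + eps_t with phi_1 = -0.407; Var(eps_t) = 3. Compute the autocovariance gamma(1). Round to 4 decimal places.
\gamma(1) = -1.4634

Multiply the model equation by X_{t-k} and take expectations. With theta_0 = psi_0 = 1 and psi_j the MA(infinity) weights, this gives
  gamma(k) - sum_i phi_i gamma(k-i) = c_k,
  c_k = sigma^2 * sum_{j=k..q} theta_j psi_{j-k}   (c_k = 0 for k > q),
using gamma(-m) = gamma(m).
Pure AR (q = 0): c_0 = sigma^2 = 3, c_k = 0 for k >= 1.
Equations for k = 0 and k = 1 (AR order 1):
  gamma(0) = phi_1 gamma(1) + c_0
  gamma(1) = phi_1 gamma(0) + c_1
Substituting the second into the first: gamma(0) (1 - phi_1^2) = c_0 + phi_1 c_1, so
  gamma(0) = c_0 / (1 - phi_1^2) = 3 / (1 - (-0.407)^2) = 3 / 0.834351 = 3.595609.
  gamma(1) = phi_1 gamma(0) = (-0.407)(3.595609) = -1.463413.
Therefore gamma(1) = -1.4634 (to 4 decimal places).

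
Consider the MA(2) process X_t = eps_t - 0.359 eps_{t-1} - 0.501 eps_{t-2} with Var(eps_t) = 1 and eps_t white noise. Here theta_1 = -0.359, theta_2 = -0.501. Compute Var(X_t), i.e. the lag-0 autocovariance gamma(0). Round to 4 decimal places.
\gamma(0) = 1.3799

For an MA(q) process X_t = eps_t + sum_i theta_i eps_{t-i} with
Var(eps_t) = sigma^2, the variance is
  gamma(0) = sigma^2 * (1 + sum_i theta_i^2).
  sum_i theta_i^2 = (-0.359)^2 + (-0.501)^2 = 0.128881 + 0.251001 = 0.379882.
  gamma(0) = 1 * (1 + 0.379882) = 1 * 1.379882 = 1.379882, which rounds to 1.3799.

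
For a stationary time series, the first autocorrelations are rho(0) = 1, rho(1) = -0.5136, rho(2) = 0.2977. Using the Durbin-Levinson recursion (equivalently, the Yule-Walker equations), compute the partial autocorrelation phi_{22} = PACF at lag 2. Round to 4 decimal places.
\phi_{22} = 0.0461

The PACF at lag k is phi_{kk}, the last component of the solution
to the Yule-Walker system G_k phi = r_k where
  (G_k)_{ij} = rho(|i - j|), (r_k)_i = rho(i), i,j = 1..k.
Equivalently, Durbin-Levinson gives phi_{kk} iteratively:
  phi_{11} = rho(1)
  phi_{kk} = [rho(k) - sum_{j=1..k-1} phi_{k-1,j} rho(k-j)]
            / [1 - sum_{j=1..k-1} phi_{k-1,j} rho(j)],
  phi_{k,j} = phi_{k-1,j} - phi_{kk} phi_{k-1,k-j},  j = 1..k-1.
Step k = 1:
  phi_11 = rho(1) = -0.5136.
Step k = 2:
  phi_22 = [rho(2) - phi_11 rho(1)] / [1 - phi_11 rho(1)] = [0.2977 - (-0.5136)(-0.5136)] / [1 - (-0.5136)(-0.5136)]
         = 0.03391504 / 0.73621504 = 0.0461.
Therefore phi_{22} = 0.0461.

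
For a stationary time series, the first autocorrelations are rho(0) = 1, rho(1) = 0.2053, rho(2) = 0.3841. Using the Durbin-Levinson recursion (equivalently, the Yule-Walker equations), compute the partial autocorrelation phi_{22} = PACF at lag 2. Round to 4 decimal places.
\phi_{22} = 0.3570

The PACF at lag k is phi_{kk}, the last component of the solution
to the Yule-Walker system G_k phi = r_k where
  (G_k)_{ij} = rho(|i - j|), (r_k)_i = rho(i), i,j = 1..k.
Equivalently, Durbin-Levinson gives phi_{kk} iteratively:
  phi_{11} = rho(1)
  phi_{kk} = [rho(k) - sum_{j=1..k-1} phi_{k-1,j} rho(k-j)]
            / [1 - sum_{j=1..k-1} phi_{k-1,j} rho(j)],
  phi_{k,j} = phi_{k-1,j} - phi_{kk} phi_{k-1,k-j},  j = 1..k-1.
Step k = 1:
  phi_11 = rho(1) = 0.2053.
Step k = 2:
  phi_22 = [rho(2) - phi_11 rho(1)] / [1 - phi_11 rho(1)] = [0.3841 - (0.2053)(0.2053)] / [1 - (0.2053)(0.2053)]
         = 0.34195191 / 0.95785191 = 0.357.
Therefore phi_{22} = 0.3570.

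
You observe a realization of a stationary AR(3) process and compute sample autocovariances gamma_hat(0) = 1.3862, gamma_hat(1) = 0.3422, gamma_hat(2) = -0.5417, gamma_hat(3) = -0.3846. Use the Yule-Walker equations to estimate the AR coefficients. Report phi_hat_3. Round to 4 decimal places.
\hat\phi_{3} = -0.0219

The Yule-Walker equations for an AR(p) process read, in matrix form,
  Gamma_p phi = r_p,   with   (Gamma_p)_{ij} = gamma(|i - j|),
                       (r_p)_i = gamma(i),   i,j = 1..p.
Substitute the sample gammas (Toeplitz matrix and right-hand side of size 3):
  Gamma_p = [[1.3862, 0.3422, -0.5417], [0.3422, 1.3862, 0.3422], [-0.5417, 0.3422, 1.3862]]
  r_p     = [0.3422, -0.5417, -0.3846]
Written out (R1..R3):
  (R1) 1.3862 phi_1 + 0.3422 phi_2 - 0.5417 phi_3 = 0.3422
  (R2) 0.3422 phi_1 + 1.3862 phi_2 + 0.3422 phi_3 = -0.5417
  (R3) -0.5417 phi_1 + 0.3422 phi_2 + 1.3862 phi_3 = -0.3846
Gaussian elimination:
  R2 <- R2 - (0.3422/1.3862) R1 = R2 - (0.246862) R1:  1.301724 phi_2 + 0.475925 phi_3 = -0.626176
  R3 <- R3 - (-0.5417/1.3862) R1 = R3 - (-0.390781) R1:  0.475925 phi_2 + 1.174514 phi_3 = -0.250875
  R3 <- R3 - (0.475925/1.301724) R2 = R3 - (0.365611) R2:  1.000511 phi_3 = -0.021938
Back-substitution:
  phi_hat_3 = -0.021938 / 1.000511 = -0.021927
  phi_hat_2 = (-0.626176 - (0.475925)(-0.021927)) / 1.301724 = -0.473019
  phi_hat_1 = (0.3422 - (0.3422)(-0.473019) - (-0.5417)(-0.021927)) / 1.3862 = 0.355064
So phi_hat = [0.3551, -0.4730, -0.0219].
Therefore phi_hat_3 = -0.0219.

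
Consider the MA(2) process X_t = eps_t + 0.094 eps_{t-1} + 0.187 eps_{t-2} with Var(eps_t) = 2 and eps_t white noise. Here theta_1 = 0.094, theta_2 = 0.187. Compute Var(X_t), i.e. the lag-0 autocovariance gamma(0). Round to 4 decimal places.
\gamma(0) = 2.0876

For an MA(q) process X_t = eps_t + sum_i theta_i eps_{t-i} with
Var(eps_t) = sigma^2, the variance is
  gamma(0) = sigma^2 * (1 + sum_i theta_i^2).
  sum_i theta_i^2 = (0.094)^2 + (0.187)^2 = 0.008836 + 0.034969 = 0.043805.
  gamma(0) = 2 * (1 + 0.043805) = 2 * 1.043805 = 2.08761, which rounds to 2.0876.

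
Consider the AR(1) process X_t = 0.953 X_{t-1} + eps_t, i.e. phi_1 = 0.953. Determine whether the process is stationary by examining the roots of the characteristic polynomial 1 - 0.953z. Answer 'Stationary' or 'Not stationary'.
\text{Stationary}

The AR(p) characteristic polynomial is P(z) = 1 - 0.953z.
Stationarity requires all roots to lie outside the unit circle, i.e. |z| > 1 for every root.
This is linear in z: 1 + (-0.953) z = 0  =>  z = -1/(-0.953) = 1.049318,  |z| = 1.049318.
Moduli of all roots: 1.0493.
All moduli strictly greater than 1? Yes.
Verdict: Stationary.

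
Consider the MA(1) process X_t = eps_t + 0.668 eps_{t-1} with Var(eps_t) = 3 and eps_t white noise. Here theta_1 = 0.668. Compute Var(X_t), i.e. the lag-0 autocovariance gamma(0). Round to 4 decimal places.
\gamma(0) = 4.3387

For an MA(q) process X_t = eps_t + sum_i theta_i eps_{t-i} with
Var(eps_t) = sigma^2, the variance is
  gamma(0) = sigma^2 * (1 + sum_i theta_i^2).
  sum_i theta_i^2 = (0.668)^2 = 0.446224.
  gamma(0) = 3 * (1 + 0.446224) = 3 * 1.446224 = 4.338672, which rounds to 4.3387.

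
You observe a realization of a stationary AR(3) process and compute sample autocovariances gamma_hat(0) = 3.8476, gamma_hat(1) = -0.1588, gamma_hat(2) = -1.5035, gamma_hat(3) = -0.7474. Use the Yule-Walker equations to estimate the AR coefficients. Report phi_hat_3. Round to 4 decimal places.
\hat\phi_{3} = -0.2760

The Yule-Walker equations for an AR(p) process read, in matrix form,
  Gamma_p phi = r_p,   with   (Gamma_p)_{ij} = gamma(|i - j|),
                       (r_p)_i = gamma(i),   i,j = 1..p.
Substitute the sample gammas (Toeplitz matrix and right-hand side of size 3):
  Gamma_p = [[3.8476, -0.1588, -1.5035], [-0.1588, 3.8476, -0.1588], [-1.5035, -0.1588, 3.8476]]
  r_p     = [-0.1588, -1.5035, -0.7474]
Written out (R1..R3):
  (R1) 3.8476 phi_1 - 0.1588 phi_2 - 1.5035 phi_3 = -0.1588
  (R2) -0.1588 phi_1 + 3.8476 phi_2 - 0.1588 phi_3 = -1.5035
  (R3) -1.5035 phi_1 - 0.1588 phi_2 + 3.8476 phi_3 = -0.7474
Gaussian elimination:
  R2 <- R2 - (-0.1588/3.8476) R1 = R2 - (-0.041272) R1:  3.841046 phi_2 - 0.220853 phi_3 = -1.510054
  R3 <- R3 - (-1.5035/3.8476) R1 = R3 - (-0.390763) R1:  -0.220853 phi_2 + 3.260088 phi_3 = -0.809453
  R3 <- R3 - (-0.220853/3.841046) R2 = R3 - (-0.057498) R2:  3.247389 phi_3 = -0.896279
Back-substitution:
  phi_hat_3 = -0.896279 / 3.247389 = -0.276
  phi_hat_2 = (-1.510054 - (-0.220853)(-0.276)) / 3.841046 = -0.409006
  phi_hat_1 = (-0.1588 - (-0.1588)(-0.409006) - (-1.5035)(-0.276)) / 3.8476 = -0.166004
So phi_hat = [-0.1660, -0.4090, -0.2760].
Therefore phi_hat_3 = -0.2760.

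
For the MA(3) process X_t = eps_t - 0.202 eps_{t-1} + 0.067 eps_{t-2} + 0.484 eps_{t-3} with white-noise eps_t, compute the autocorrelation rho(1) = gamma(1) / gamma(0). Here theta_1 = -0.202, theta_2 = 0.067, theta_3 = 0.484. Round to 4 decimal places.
\rho(1) = -0.1431

For an MA(q) process with theta_0 = 1, the autocovariance is
  gamma(k) = sigma^2 * sum_{i=0..q-k} theta_i * theta_{i+k},
and rho(k) = gamma(k) / gamma(0). Sigma^2 cancels.
  numerator   = (1)*(-0.202) + (-0.202)*(0.067) + (0.067)*(0.484) = -0.183106.
  denominator = (1)^2 + (-0.202)^2 + (0.067)^2 + (0.484)^2 = 1.279549.
  rho(1) = -0.183106 / 1.279549 = -0.1431.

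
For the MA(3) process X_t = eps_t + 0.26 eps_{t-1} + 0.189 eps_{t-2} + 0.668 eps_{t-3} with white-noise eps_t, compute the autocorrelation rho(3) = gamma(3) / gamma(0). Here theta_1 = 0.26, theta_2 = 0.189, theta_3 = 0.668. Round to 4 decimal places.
\rho(3) = 0.4311

For an MA(q) process with theta_0 = 1, the autocovariance is
  gamma(k) = sigma^2 * sum_{i=0..q-k} theta_i * theta_{i+k},
and rho(k) = gamma(k) / gamma(0). Sigma^2 cancels.
  numerator   = (1)*(0.668) = 0.668.
  denominator = (1)^2 + (0.26)^2 + (0.189)^2 + (0.668)^2 = 1.549545.
  rho(3) = 0.668 / 1.549545 = 0.4311.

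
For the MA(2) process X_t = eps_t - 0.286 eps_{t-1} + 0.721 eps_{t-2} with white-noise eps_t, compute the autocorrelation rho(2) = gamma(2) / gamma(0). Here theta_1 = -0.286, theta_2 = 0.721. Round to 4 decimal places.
\rho(2) = 0.4502

For an MA(q) process with theta_0 = 1, the autocovariance is
  gamma(k) = sigma^2 * sum_{i=0..q-k} theta_i * theta_{i+k},
and rho(k) = gamma(k) / gamma(0). Sigma^2 cancels.
  numerator   = (1)*(0.721) = 0.721.
  denominator = (1)^2 + (-0.286)^2 + (0.721)^2 = 1.601637.
  rho(2) = 0.721 / 1.601637 = 0.4502.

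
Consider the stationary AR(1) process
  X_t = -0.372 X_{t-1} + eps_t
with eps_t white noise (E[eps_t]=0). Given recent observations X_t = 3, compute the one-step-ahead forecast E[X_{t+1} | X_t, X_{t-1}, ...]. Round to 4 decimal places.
E[X_{t+1} \mid \mathcal F_t] = -1.1160

For an AR(p) model X_t = c + sum_i phi_i X_{t-i} + eps_t, the
one-step-ahead conditional mean is
  E[X_{t+1} | X_t, ...] = c + sum_i phi_i X_{t+1-i}.
Substitute known values:
  E[X_{t+1} | ...] = (-0.372) * (3)
                   = -1.1160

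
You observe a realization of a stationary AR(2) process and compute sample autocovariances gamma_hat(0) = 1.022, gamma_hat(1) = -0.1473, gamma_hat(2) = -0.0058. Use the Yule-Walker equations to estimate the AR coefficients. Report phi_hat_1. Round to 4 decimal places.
\hat\phi_{1} = -0.1480

The Yule-Walker equations for an AR(p) process read, in matrix form,
  Gamma_p phi = r_p,   with   (Gamma_p)_{ij} = gamma(|i - j|),
                       (r_p)_i = gamma(i),   i,j = 1..p.
Substitute the sample gammas (Toeplitz matrix and right-hand side of size 2):
  Gamma_p = [[1.022, -0.1473], [-0.1473, 1.022]]
  r_p     = [-0.1473, -0.0058]
Written out:
  1.022 phi_1 - 0.1473 phi_2 = -0.1473
  -0.1473 phi_1 + 1.022 phi_2 = -0.0058
Solve by Cramer's rule:
  det = gamma(0)^2 - gamma(1)^2 = (1.022)^2 - (-0.1473)^2 = 1.044484 - 0.02169729 = 1.02278671
  phi_hat_1 = [gamma(1) gamma(0) - gamma(1) gamma(2)] / det = [(-0.1473)(1.022) - (-0.1473)(-0.0058)] / 1.02278671 = -0.15139494 / 1.02278671 = -0.148
  phi_hat_2 = [gamma(0) gamma(2) - gamma(1)^2] / det = [(1.022)(-0.0058) - (-0.1473)^2] / 1.02278671 = -0.02762489 / 1.02278671 = -0.027
So phi_hat = [-0.1480, -0.0270].
Therefore phi_hat_1 = -0.1480.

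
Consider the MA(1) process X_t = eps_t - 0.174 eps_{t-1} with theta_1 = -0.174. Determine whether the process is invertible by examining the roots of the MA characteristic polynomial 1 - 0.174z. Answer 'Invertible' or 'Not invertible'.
\text{Invertible}

The MA(q) characteristic polynomial is P(z) = 1 - 0.174z.
Invertibility requires all roots to lie outside the unit circle, i.e. |z| > 1 for every root.
This is linear in z: 1 + (-0.174) z = 0  =>  z = -1/(-0.174) = 5.747126,  |z| = 5.747126.
Moduli of all roots: 5.7471.
All moduli strictly greater than 1? Yes.
Verdict: Invertible.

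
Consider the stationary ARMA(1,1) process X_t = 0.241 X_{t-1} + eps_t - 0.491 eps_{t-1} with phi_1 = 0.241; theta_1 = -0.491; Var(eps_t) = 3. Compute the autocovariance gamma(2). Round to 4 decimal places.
\gamma(2) = -0.1692

Multiply the model equation by X_{t-k} and take expectations. With theta_0 = psi_0 = 1 and psi_j the MA(infinity) weights, this gives
  gamma(k) - sum_i phi_i gamma(k-i) = c_k,
  c_k = sigma^2 * sum_{j=k..q} theta_j psi_{j-k}   (c_k = 0 for k > q),
using gamma(-m) = gamma(m).
psi-weights needed (psi_j = theta_j + sum_i phi_i psi_{j-i}):
  psi_1 = theta_1 + phi_1 = -0.491 + (0.241) = -0.25
Right-hand sides:
  c_0 = sigma^2 (1 + theta_1 psi_1) = 3 * (1 + (-0.491)(-0.25)) = 3 * 1.12275 = 3.36825
  c_1 = sigma^2 theta_1 = 3 * (-0.491) = -1.473
  c_2 = 0
Equations for k = 0 and k = 1 (AR order 1):
  gamma(0) = phi_1 gamma(1) + c_0
  gamma(1) = phi_1 gamma(0) + c_1
Substituting the second into the first: gamma(0) (1 - phi_1^2) = c_0 + phi_1 c_1, so
  gamma(0) = (c_0 + phi_1 c_1) / (1 - phi_1^2) = (3.36825 + (0.241)(-1.473)) / (1 - (0.241)^2) = 3.013257 / 0.941919 = 3.199062.
  gamma(1) = phi_1 gamma(0) + c_1 = (0.241)(3.199062) + (-1.473) = -0.702026.
For k = 2 (> q): gamma(2) = phi_1 gamma(1) = (0.241)(-0.702026) = -0.169188.
Therefore gamma(2) = -0.1692 (to 4 decimal places).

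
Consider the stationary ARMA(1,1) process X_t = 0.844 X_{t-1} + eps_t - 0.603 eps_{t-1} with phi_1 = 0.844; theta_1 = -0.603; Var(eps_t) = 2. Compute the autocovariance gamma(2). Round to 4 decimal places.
\gamma(2) = 0.6945

Multiply the model equation by X_{t-k} and take expectations. With theta_0 = psi_0 = 1 and psi_j the MA(infinity) weights, this gives
  gamma(k) - sum_i phi_i gamma(k-i) = c_k,
  c_k = sigma^2 * sum_{j=k..q} theta_j psi_{j-k}   (c_k = 0 for k > q),
using gamma(-m) = gamma(m).
psi-weights needed (psi_j = theta_j + sum_i phi_i psi_{j-i}):
  psi_1 = theta_1 + phi_1 = -0.603 + (0.844) = 0.241
Right-hand sides:
  c_0 = sigma^2 (1 + theta_1 psi_1) = 2 * (1 + (-0.603)(0.241)) = 2 * 0.854677 = 1.709354
  c_1 = sigma^2 theta_1 = 2 * (-0.603) = -1.206
  c_2 = 0
Equations for k = 0 and k = 1 (AR order 1):
  gamma(0) = phi_1 gamma(1) + c_0
  gamma(1) = phi_1 gamma(0) + c_1
Substituting the second into the first: gamma(0) (1 - phi_1^2) = c_0 + phi_1 c_1, so
  gamma(0) = (c_0 + phi_1 c_1) / (1 - phi_1^2) = (1.709354 + (0.844)(-1.206)) / (1 - (0.844)^2) = 0.69149 / 0.287664 = 2.403811.
  gamma(1) = phi_1 gamma(0) + c_1 = (0.844)(2.403811) + (-1.206) = 0.822817.
For k = 2 (> q): gamma(2) = phi_1 gamma(1) = (0.844)(0.822817) = 0.694457.
Therefore gamma(2) = 0.6945 (to 4 decimal places).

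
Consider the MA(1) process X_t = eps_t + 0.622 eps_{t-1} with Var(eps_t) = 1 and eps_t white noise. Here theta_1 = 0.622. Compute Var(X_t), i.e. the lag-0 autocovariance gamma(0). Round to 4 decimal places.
\gamma(0) = 1.3869

For an MA(q) process X_t = eps_t + sum_i theta_i eps_{t-i} with
Var(eps_t) = sigma^2, the variance is
  gamma(0) = sigma^2 * (1 + sum_i theta_i^2).
  sum_i theta_i^2 = (0.622)^2 = 0.386884.
  gamma(0) = 1 * (1 + 0.386884) = 1 * 1.386884 = 1.386884, which rounds to 1.3869.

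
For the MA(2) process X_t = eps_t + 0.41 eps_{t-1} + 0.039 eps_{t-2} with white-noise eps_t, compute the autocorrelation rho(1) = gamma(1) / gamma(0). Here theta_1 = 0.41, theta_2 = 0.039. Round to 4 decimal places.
\rho(1) = 0.3642

For an MA(q) process with theta_0 = 1, the autocovariance is
  gamma(k) = sigma^2 * sum_{i=0..q-k} theta_i * theta_{i+k},
and rho(k) = gamma(k) / gamma(0). Sigma^2 cancels.
  numerator   = (1)*(0.41) + (0.41)*(0.039) = 0.42599.
  denominator = (1)^2 + (0.41)^2 + (0.039)^2 = 1.169621.
  rho(1) = 0.42599 / 1.169621 = 0.3642.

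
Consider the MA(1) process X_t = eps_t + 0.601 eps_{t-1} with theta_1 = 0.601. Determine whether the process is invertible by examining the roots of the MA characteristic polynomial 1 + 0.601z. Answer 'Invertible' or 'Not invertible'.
\text{Invertible}

The MA(q) characteristic polynomial is P(z) = 1 + 0.601z.
Invertibility requires all roots to lie outside the unit circle, i.e. |z| > 1 for every root.
This is linear in z: 1 + (0.601) z = 0  =>  z = -1/(0.601) = -1.663894,  |z| = 1.663894.
Moduli of all roots: 1.6639.
All moduli strictly greater than 1? Yes.
Verdict: Invertible.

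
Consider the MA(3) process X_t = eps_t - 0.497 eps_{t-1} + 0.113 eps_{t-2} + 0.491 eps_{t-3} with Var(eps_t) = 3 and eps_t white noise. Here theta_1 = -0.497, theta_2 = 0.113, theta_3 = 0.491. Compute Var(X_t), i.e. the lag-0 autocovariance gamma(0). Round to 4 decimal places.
\gamma(0) = 4.5026

For an MA(q) process X_t = eps_t + sum_i theta_i eps_{t-i} with
Var(eps_t) = sigma^2, the variance is
  gamma(0) = sigma^2 * (1 + sum_i theta_i^2).
  sum_i theta_i^2 = (-0.497)^2 + (0.113)^2 + (0.491)^2 = 0.247009 + 0.012769 + 0.241081 = 0.500859.
  gamma(0) = 3 * (1 + 0.500859) = 3 * 1.500859 = 4.502577, which rounds to 4.5026.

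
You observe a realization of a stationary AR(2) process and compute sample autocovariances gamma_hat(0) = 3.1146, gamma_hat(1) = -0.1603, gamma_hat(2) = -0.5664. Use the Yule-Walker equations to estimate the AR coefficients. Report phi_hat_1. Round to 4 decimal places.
\hat\phi_{1} = -0.0610

The Yule-Walker equations for an AR(p) process read, in matrix form,
  Gamma_p phi = r_p,   with   (Gamma_p)_{ij} = gamma(|i - j|),
                       (r_p)_i = gamma(i),   i,j = 1..p.
Substitute the sample gammas (Toeplitz matrix and right-hand side of size 2):
  Gamma_p = [[3.1146, -0.1603], [-0.1603, 3.1146]]
  r_p     = [-0.1603, -0.5664]
Written out:
  3.1146 phi_1 - 0.1603 phi_2 = -0.1603
  -0.1603 phi_1 + 3.1146 phi_2 = -0.5664
Solve by Cramer's rule:
  det = gamma(0)^2 - gamma(1)^2 = (3.1146)^2 - (-0.1603)^2 = 9.70073316 - 0.02569609 = 9.67503707
  phi_hat_1 = [gamma(1) gamma(0) - gamma(1) gamma(2)] / det = [(-0.1603)(3.1146) - (-0.1603)(-0.5664)] / 9.67503707 = -0.5900643 / 9.67503707 = -0.061
  phi_hat_2 = [gamma(0) gamma(2) - gamma(1)^2] / det = [(3.1146)(-0.5664) - (-0.1603)^2] / 9.67503707 = -1.78980553 / 9.67503707 = -0.185
So phi_hat = [-0.0610, -0.1850].
Therefore phi_hat_1 = -0.0610.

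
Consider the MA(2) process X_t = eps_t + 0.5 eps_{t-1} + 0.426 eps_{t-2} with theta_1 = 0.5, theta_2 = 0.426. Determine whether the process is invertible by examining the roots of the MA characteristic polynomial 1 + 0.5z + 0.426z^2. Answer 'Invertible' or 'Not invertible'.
\text{Invertible}

The MA(q) characteristic polynomial is P(z) = 1 + 0.5z + 0.426z^2.
Invertibility requires all roots to lie outside the unit circle, i.e. |z| > 1 for every root.
Set 1 + (0.5) z + (0.426) z^2 = 0, i.e. a z^2 + b z + c = 0 with a = 0.426, b = 0.5, c = 1.
Discriminant D = b^2 - 4ac = (0.5)^2 - 4*(0.426)*1 = 0.25 - (1.704) = -1.454.
D < 0, so the roots are the complex-conjugate pair z = (-b +/- i sqrt(-D)) / (2a) = -0.5869 +/- 1.4153i.
For a conjugate pair |z|^2 = z * conj(z) = (product of roots) = c/a = 1/(0.426) = 2.347418, so |z| = sqrt(2.347418) = 1.5321 for both roots.
Moduli of all roots: 1.5321, 1.5321.
All moduli strictly greater than 1? Yes.
Verdict: Invertible.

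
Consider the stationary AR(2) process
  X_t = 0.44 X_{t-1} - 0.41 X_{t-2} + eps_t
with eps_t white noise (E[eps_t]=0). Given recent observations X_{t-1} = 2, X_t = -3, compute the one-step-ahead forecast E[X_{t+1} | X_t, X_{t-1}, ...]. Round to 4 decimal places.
E[X_{t+1} \mid \mathcal F_t] = -2.1400

For an AR(p) model X_t = c + sum_i phi_i X_{t-i} + eps_t, the
one-step-ahead conditional mean is
  E[X_{t+1} | X_t, ...] = c + sum_i phi_i X_{t+1-i}.
Substitute known values:
  E[X_{t+1} | ...] = (0.44) * (-3) + (-0.41) * (2)
                   = -2.1400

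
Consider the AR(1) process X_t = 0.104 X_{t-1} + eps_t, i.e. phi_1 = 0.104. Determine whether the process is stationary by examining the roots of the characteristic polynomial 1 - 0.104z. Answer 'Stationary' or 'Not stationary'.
\text{Stationary}

The AR(p) characteristic polynomial is P(z) = 1 - 0.104z.
Stationarity requires all roots to lie outside the unit circle, i.e. |z| > 1 for every root.
This is linear in z: 1 + (-0.104) z = 0  =>  z = -1/(-0.104) = 9.615385,  |z| = 9.615385.
Moduli of all roots: 9.6154.
All moduli strictly greater than 1? Yes.
Verdict: Stationary.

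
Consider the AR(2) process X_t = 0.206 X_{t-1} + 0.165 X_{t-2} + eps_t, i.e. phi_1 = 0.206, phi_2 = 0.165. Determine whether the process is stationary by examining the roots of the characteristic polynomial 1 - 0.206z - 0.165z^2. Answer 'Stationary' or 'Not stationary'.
\text{Stationary}

The AR(p) characteristic polynomial is P(z) = 1 - 0.206z - 0.165z^2.
Stationarity requires all roots to lie outside the unit circle, i.e. |z| > 1 for every root.
Set 1 + (-0.206) z + (-0.165) z^2 = 0, i.e. a z^2 + b z + c = 0 with a = -0.165, b = -0.206, c = 1.
Discriminant D = b^2 - 4ac = (-0.206)^2 - 4*(-0.165)*1 = 0.042436 - (-0.66) = 0.702436.
D >= 0, so the roots are real: z = (-b +/- sqrt(D)) / (2a) = (0.206 +/- 0.838115) / (-0.33).
  z_1 = (0.206 + 0.838115) / (-0.33) = -3.164,   |z_1| = 3.164.
  z_2 = (0.206 - 0.838115) / (-0.33) = 1.9155,   |z_2| = 1.9155.
Moduli of all roots: 3.1640, 1.9155.
All moduli strictly greater than 1? Yes.
Verdict: Stationary.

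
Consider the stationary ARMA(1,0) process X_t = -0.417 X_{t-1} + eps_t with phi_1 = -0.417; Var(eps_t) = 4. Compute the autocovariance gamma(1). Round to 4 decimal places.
\gamma(1) = -2.0191

Multiply the model equation by X_{t-k} and take expectations. With theta_0 = psi_0 = 1 and psi_j the MA(infinity) weights, this gives
  gamma(k) - sum_i phi_i gamma(k-i) = c_k,
  c_k = sigma^2 * sum_{j=k..q} theta_j psi_{j-k}   (c_k = 0 for k > q),
using gamma(-m) = gamma(m).
Pure AR (q = 0): c_0 = sigma^2 = 4, c_k = 0 for k >= 1.
Equations for k = 0 and k = 1 (AR order 1):
  gamma(0) = phi_1 gamma(1) + c_0
  gamma(1) = phi_1 gamma(0) + c_1
Substituting the second into the first: gamma(0) (1 - phi_1^2) = c_0 + phi_1 c_1, so
  gamma(0) = c_0 / (1 - phi_1^2) = 4 / (1 - (-0.417)^2) = 4 / 0.826111 = 4.841964.
  gamma(1) = phi_1 gamma(0) = (-0.417)(4.841964) = -2.019099.
Therefore gamma(1) = -2.0191 (to 4 decimal places).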